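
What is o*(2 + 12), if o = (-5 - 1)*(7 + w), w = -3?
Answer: -336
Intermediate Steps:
o = -24 (o = (-5 - 1)*(7 - 3) = -6*4 = -24)
o*(2 + 12) = -24*(2 + 12) = -24*14 = -336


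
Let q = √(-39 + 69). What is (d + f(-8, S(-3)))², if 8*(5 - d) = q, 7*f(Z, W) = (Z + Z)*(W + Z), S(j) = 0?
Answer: 850943/1568 - 163*√30/28 ≈ 510.81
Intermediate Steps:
q = √30 ≈ 5.4772
f(Z, W) = 2*Z*(W + Z)/7 (f(Z, W) = ((Z + Z)*(W + Z))/7 = ((2*Z)*(W + Z))/7 = (2*Z*(W + Z))/7 = 2*Z*(W + Z)/7)
d = 5 - √30/8 ≈ 4.3153
(d + f(-8, S(-3)))² = ((5 - √30/8) + (2/7)*(-8)*(0 - 8))² = ((5 - √30/8) + (2/7)*(-8)*(-8))² = ((5 - √30/8) + 128/7)² = (163/7 - √30/8)²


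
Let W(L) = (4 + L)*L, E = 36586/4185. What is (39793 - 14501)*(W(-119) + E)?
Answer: 1449441801812/4185 ≈ 3.4634e+8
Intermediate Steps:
E = 36586/4185 (E = 36586*(1/4185) = 36586/4185 ≈ 8.7422)
W(L) = L*(4 + L)
(39793 - 14501)*(W(-119) + E) = (39793 - 14501)*(-119*(4 - 119) + 36586/4185) = 25292*(-119*(-115) + 36586/4185) = 25292*(13685 + 36586/4185) = 25292*(57308311/4185) = 1449441801812/4185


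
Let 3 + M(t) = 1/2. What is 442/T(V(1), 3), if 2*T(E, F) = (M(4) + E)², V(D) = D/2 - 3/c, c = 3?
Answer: 884/9 ≈ 98.222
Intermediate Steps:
M(t) = -5/2 (M(t) = -3 + 1/2 = -3 + ½ = -5/2)
V(D) = -1 + D/2 (V(D) = D/2 - 3/3 = D*(½) - 3*⅓ = D/2 - 1 = -1 + D/2)
T(E, F) = (-5/2 + E)²/2
442/T(V(1), 3) = 442/(((-5 + 2*(-1 + (½)*1))²/8)) = 442/(((-5 + 2*(-1 + ½))²/8)) = 442/(((-5 + 2*(-½))²/8)) = 442/(((-5 - 1)²/8)) = 442/(((⅛)*(-6)²)) = 442/(((⅛)*36)) = 442/(9/2) = 442*(2/9) = 884/9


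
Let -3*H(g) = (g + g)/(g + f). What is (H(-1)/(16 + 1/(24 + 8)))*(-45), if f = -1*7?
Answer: 40/171 ≈ 0.23392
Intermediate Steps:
f = -7
H(g) = -2*g/(3*(-7 + g)) (H(g) = -(g + g)/(3*(g - 7)) = -2*g/(3*(-7 + g)))
(H(-1)/(16 + 1/(24 + 8)))*(-45) = ((-2*(-1)/(-21 + 3*(-1)))/(16 + 1/(24 + 8)))*(-45) = ((-2*(-1)/(-21 - 3))/(16 + 1/32))*(-45) = ((-2*(-1)/(-24))/(16 + 1/32))*(-45) = ((-2*(-1)*(-1/24))/(513/32))*(-45) = ((32/513)*(-1/12))*(-45) = -8/1539*(-45) = 40/171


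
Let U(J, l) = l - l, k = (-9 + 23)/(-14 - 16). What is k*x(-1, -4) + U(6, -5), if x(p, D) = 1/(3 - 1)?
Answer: -7/30 ≈ -0.23333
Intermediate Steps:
k = -7/15 (k = 14/(-30) = 14*(-1/30) = -7/15 ≈ -0.46667)
x(p, D) = ½ (x(p, D) = 1/2 = ½)
U(J, l) = 0
k*x(-1, -4) + U(6, -5) = -7/15*½ + 0 = -7/30 + 0 = -7/30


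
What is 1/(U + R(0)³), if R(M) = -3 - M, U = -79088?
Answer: -1/79115 ≈ -1.2640e-5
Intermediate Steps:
1/(U + R(0)³) = 1/(-79088 + (-3 - 1*0)³) = 1/(-79088 + (-3 + 0)³) = 1/(-79088 + (-3)³) = 1/(-79088 - 27) = 1/(-79115) = -1/79115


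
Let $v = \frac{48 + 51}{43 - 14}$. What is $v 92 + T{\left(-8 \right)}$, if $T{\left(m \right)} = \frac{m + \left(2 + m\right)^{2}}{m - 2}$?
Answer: $\frac{45134}{145} \approx 311.27$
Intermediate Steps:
$v = \frac{99}{29} \approx 3.4138$
$T{\left(m \right)} = \frac{m + \left(2 + m\right)^{2}}{-2 + m}$
$v 92 + T{\left(-8 \right)} = \frac{99}{29} \cdot 92 + \frac{-8 + \left(2 - 8\right)^{2}}{-2 - 8} = \frac{9108}{29} + \frac{-8 + \left(-6\right)^{2}}{-10} = \frac{9108}{29} - \frac{-8 + 36}{10} = \frac{9108}{29} - \frac{14}{5} = \frac{45134}{145}$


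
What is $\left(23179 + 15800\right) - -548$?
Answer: $39527$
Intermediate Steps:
$\left(23179 + 15800\right) - -548 = 38979 + 548 = 39527$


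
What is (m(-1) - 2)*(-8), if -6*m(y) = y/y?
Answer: 52/3 ≈ 17.333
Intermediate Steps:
m(y) = -⅙ (m(y) = -y/(6*y) = -⅙*1 = -⅙)
(m(-1) - 2)*(-8) = (-⅙ - 2)*(-8) = -13/6*(-8) = 52/3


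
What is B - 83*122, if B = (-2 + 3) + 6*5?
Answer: -10095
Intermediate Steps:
B = 31 (B = 1 + 30 = 31)
B - 83*122 = 31 - 83*122 = 31 - 10126 = -10095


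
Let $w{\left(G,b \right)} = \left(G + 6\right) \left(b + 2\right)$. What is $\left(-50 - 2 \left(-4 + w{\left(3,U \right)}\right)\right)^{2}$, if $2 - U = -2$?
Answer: $22500$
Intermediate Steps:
$U = 4$ ($U = 2 - -2 = 2 + 2 = 4$)
$w{\left(G,b \right)} = \left(2 + b\right) \left(6 + G\right)$ ($w{\left(G,b \right)} = \left(6 + G\right) \left(2 + b\right) = \left(2 + b\right) \left(6 + G\right)$)
$\left(-50 - 2 \left(-4 + w{\left(3,U \right)}\right)\right)^{2} = \left(-50 - 2 \left(-4 + \left(12 + 2 \cdot 3 + 6 \cdot 4 + 3 \cdot 4\right)\right)\right)^{2} = \left(-50 - 2 \left(-4 + \left(12 + 6 + 24 + 12\right)\right)\right)^{2} = \left(-50 - 2 \left(-4 + 54\right)\right)^{2} = \left(-50 - 100\right)^{2} = \left(-150\right)^{2} = 22500$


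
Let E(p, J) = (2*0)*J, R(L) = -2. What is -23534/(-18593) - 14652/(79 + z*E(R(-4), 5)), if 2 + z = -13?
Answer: -270565450/1468847 ≈ -184.20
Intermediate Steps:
z = -15 (z = -2 - 13 = -15)
E(p, J) = 0 (E(p, J) = 0*J = 0)
-23534/(-18593) - 14652/(79 + z*E(R(-4), 5)) = -23534/(-18593) - 14652/(79 - 15*0) = -23534*(-1/18593) - 14652/(79 + 0) = 23534/18593 - 14652/79 = -270565450/1468847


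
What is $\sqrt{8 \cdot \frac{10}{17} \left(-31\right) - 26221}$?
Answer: $\frac{i \sqrt{7620029}}{17} \approx 162.38 i$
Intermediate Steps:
$\sqrt{8 \cdot \frac{10}{17} \left(-31\right) - 26221} = \sqrt{\frac{80}{17} \left(-31\right) - 26221} = \sqrt{- \frac{2480}{17} - 26221} = \sqrt{- \frac{448237}{17}} = \frac{i \sqrt{7620029}}{17}$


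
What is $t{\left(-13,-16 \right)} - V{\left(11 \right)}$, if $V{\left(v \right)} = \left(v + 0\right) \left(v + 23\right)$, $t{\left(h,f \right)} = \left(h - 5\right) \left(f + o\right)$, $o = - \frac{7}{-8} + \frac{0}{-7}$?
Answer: $- \frac{407}{4} \approx -101.75$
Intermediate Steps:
$o = \frac{7}{8}$ ($o = \left(-7\right) \left(- \frac{1}{8}\right) + 0 \left(- \frac{1}{7}\right) = \frac{7}{8} + 0 = \frac{7}{8} \approx 0.875$)
$t{\left(h,f \right)} = \left(-5 + h\right) \left(\frac{7}{8} + f\right)$ ($t{\left(h,f \right)} = \left(h - 5\right) \left(f + \frac{7}{8}\right) = \left(-5 + h\right) \left(\frac{7}{8} + f\right)$)
$V{\left(v \right)} = v \left(23 + v\right)$
$t{\left(-13,-16 \right)} - V{\left(11 \right)} = \left(- \frac{35}{8} - -80 + \frac{7}{8} \left(-13\right) - -208\right) - 11 \left(23 + 11\right) = \left(- \frac{35}{8} + 80 - \frac{91}{8} + 208\right) - 11 \cdot 34 = \frac{1089}{4} - 374 = - \frac{407}{4}$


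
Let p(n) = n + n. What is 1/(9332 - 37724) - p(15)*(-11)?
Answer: 9369359/28392 ≈ 330.00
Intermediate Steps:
p(n) = 2*n
1/(9332 - 37724) - p(15)*(-11) = 1/(9332 - 37724) - 2*15*(-11) = 1/(-28392) - 30*(-11) = -1/28392 - 1*(-330) = -1/28392 + 330 = 9369359/28392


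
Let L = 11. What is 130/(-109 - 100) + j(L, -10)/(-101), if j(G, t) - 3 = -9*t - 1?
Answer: -32358/21109 ≈ -1.5329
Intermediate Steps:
j(G, t) = 2 - 9*t (j(G, t) = 3 + (-9*t - 1) = 3 + (-1 - 9*t) = 2 - 9*t)
130/(-109 - 100) + j(L, -10)/(-101) = 130/(-109 - 100) + (2 - 9*(-10))/(-101) = 130/(-209) + (2 + 90)*(-1/101) = -1/209*130 + 92*(-1/101) = -130/209 - 92/101 = -32358/21109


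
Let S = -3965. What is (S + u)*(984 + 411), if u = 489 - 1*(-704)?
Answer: -3866940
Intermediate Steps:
u = 1193 (u = 489 + 704 = 1193)
(S + u)*(984 + 411) = (-3965 + 1193)*(984 + 411) = -2772*1395 = -3866940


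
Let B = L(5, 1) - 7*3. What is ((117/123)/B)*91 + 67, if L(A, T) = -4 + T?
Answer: 20793/328 ≈ 63.393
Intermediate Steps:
B = -24 (B = (-4 + 1) - 7*3 = -3 - 1*21 = -3 - 21 = -24)
((117/123)/B)*91 + 67 = ((117/123)/(-24))*91 + 67 = ((117*(1/123))*(-1/24))*91 + 67 = ((39/41)*(-1/24))*91 + 67 = -13/328*91 + 67 = -1183/328 + 67 = 20793/328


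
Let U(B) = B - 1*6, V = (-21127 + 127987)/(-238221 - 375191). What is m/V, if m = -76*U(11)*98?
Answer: 1142173144/5343 ≈ 2.1377e+5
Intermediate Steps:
V = -26715/153353 (V = 106860/(-613412) = 106860*(-1/613412) = -26715/153353 ≈ -0.17421)
U(B) = -6 + B (U(B) = B - 6 = -6 + B)
m = -37240 (m = -76*(-6 + 11)*98 = -76*5*98 = -380*98 = -37240)
m/V = -37240/(-26715/153353) = -37240*(-153353/26715) = 1142173144/5343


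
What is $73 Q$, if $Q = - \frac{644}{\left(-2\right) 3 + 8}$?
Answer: $-23506$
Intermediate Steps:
$Q = -322$ ($Q = - \frac{644}{-6 + 8} = - \frac{644}{2} = \left(-644\right) \frac{1}{2} = -322$)
$73 Q = 73 \left(-322\right) = -23506$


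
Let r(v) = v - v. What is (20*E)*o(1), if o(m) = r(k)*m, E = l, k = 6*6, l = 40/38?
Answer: 0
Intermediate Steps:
l = 20/19 (l = 40*(1/38) = 20/19 ≈ 1.0526)
k = 36
r(v) = 0
E = 20/19 ≈ 1.0526
o(m) = 0 (o(m) = 0*m = 0)
(20*E)*o(1) = (20*(20/19))*0 = (400/19)*0 = 0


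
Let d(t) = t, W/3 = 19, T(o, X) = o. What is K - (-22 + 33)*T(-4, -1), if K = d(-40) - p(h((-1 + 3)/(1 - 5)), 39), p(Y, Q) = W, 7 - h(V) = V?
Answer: -53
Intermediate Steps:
h(V) = 7 - V
W = 57 (W = 3*19 = 57)
p(Y, Q) = 57
K = -97 (K = -40 - 1*57 = -40 - 57 = -97)
K - (-22 + 33)*T(-4, -1) = -97 - (-22 + 33)*(-4) = -97 - 11*(-4) = -97 - 1*(-44) = -97 + 44 = -53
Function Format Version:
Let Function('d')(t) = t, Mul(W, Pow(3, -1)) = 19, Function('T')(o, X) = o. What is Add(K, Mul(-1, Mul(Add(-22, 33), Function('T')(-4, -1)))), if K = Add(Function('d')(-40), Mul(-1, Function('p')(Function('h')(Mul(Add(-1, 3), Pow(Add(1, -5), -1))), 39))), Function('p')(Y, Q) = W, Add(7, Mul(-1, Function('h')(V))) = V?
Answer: -53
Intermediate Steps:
Function('h')(V) = Add(7, Mul(-1, V))
W = 57 (W = Mul(3, 19) = 57)
Function('p')(Y, Q) = 57
K = -97 (K = Add(-40, Mul(-1, 57)) = Add(-40, -57) = -97)
Add(K, Mul(-1, Mul(Add(-22, 33), Function('T')(-4, -1)))) = Add(-97, Mul(-1, Mul(Add(-22, 33), -4))) = Add(-97, Mul(-1, Mul(11, -4))) = Add(-97, Mul(-1, -44)) = Add(-97, 44) = -53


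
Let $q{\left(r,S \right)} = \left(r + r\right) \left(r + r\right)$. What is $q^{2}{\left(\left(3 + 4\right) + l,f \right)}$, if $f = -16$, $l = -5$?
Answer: $256$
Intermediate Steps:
$q{\left(r,S \right)} = 4 r^{2}$ ($q{\left(r,S \right)} = 2 r 2 r = 4 r^{2}$)
$q^{2}{\left(\left(3 + 4\right) + l,f \right)} = \left(4 \left(\left(3 + 4\right) - 5\right)^{2}\right)^{2} = \left(4 \left(7 - 5\right)^{2}\right)^{2} = \left(4 \cdot 2^{2}\right)^{2} = \left(4 \cdot 4\right)^{2} = 16^{2} = 256$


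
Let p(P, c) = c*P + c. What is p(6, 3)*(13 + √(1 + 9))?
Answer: 273 + 21*√10 ≈ 339.41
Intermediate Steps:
p(P, c) = c + P*c (p(P, c) = P*c + c = c + P*c)
p(6, 3)*(13 + √(1 + 9)) = (3*(1 + 6))*(13 + √(1 + 9)) = (3*7)*(13 + √10) = 21*(13 + √10) = 273 + 21*√10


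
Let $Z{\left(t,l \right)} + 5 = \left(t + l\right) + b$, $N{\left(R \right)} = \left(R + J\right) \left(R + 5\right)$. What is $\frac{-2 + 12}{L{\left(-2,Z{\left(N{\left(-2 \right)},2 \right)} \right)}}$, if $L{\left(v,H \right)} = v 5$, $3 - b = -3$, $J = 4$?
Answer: $-1$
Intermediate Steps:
$b = 6$ ($b = 3 - -3 = 3 + 3 = 6$)
$N{\left(R \right)} = \left(4 + R\right) \left(5 + R\right)$ ($N{\left(R \right)} = \left(R + 4\right) \left(R + 5\right) = \left(4 + R\right) \left(5 + R\right)$)
$Z{\left(t,l \right)} = 1 + l + t$ ($Z{\left(t,l \right)} = -5 + \left(\left(t + l\right) + 6\right) = -5 + \left(\left(l + t\right) + 6\right) = -5 + \left(6 + l + t\right) = 1 + l + t$)
$L{\left(v,H \right)} = 5 v$
$\frac{-2 + 12}{L{\left(-2,Z{\left(N{\left(-2 \right)},2 \right)} \right)}} = \frac{-2 + 12}{5 \left(-2\right)} = \frac{1}{-10} \cdot 10 = \left(- \frac{1}{10}\right) 10 = -1$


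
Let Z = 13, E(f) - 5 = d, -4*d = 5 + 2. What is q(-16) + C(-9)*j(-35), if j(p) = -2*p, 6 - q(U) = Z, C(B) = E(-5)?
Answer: 441/2 ≈ 220.50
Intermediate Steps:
d = -7/4 (d = -(5 + 2)/4 = -¼*7 = -7/4 ≈ -1.7500)
E(f) = 13/4 (E(f) = 5 - 7/4 = 13/4)
C(B) = 13/4
q(U) = -7 (q(U) = 6 - 1*13 = 6 - 13 = -7)
q(-16) + C(-9)*j(-35) = -7 + 13*(-2*(-35))/4 = -7 + (13/4)*70 = -7 + 455/2 = 441/2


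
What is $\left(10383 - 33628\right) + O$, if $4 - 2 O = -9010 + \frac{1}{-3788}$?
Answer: $- \frac{141959087}{7576} \approx -18738.0$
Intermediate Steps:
$O = \frac{34145033}{7576}$ ($O = 2 - \frac{-9010 + \frac{1}{-3788}}{2} = 2 - \frac{-9010 - \frac{1}{3788}}{2} = 2 - - \frac{34129881}{7576} = 2 + \frac{34129881}{7576} = \frac{34145033}{7576} \approx 4507.0$)
$\left(10383 - 33628\right) + O = \left(10383 - 33628\right) + \frac{34145033}{7576} = -23245 + \frac{34145033}{7576} = - \frac{141959087}{7576}$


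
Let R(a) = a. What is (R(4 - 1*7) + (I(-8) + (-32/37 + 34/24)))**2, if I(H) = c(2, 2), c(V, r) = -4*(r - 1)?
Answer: 8196769/197136 ≈ 41.579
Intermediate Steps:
c(V, r) = 4 - 4*r (c(V, r) = -4*(-1 + r) = 4 - 4*r)
I(H) = -4 (I(H) = 4 - 4*2 = 4 - 8 = -4)
(R(4 - 1*7) + (I(-8) + (-32/37 + 34/24)))**2 = ((4 - 1*7) + (-4 + (-32/37 + 34/24)))**2 = ((4 - 7) + (-4 + (-32*1/37 + 34*(1/24))))**2 = (-3 + (-4 + (-32/37 + 17/12)))**2 = (-3 + (-4 + 245/444))**2 = (-3 - 1531/444)**2 = (-2863/444)**2 = 8196769/197136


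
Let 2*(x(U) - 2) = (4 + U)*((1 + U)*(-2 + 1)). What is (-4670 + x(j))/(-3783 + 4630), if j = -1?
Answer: -4668/847 ≈ -5.5112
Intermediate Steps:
x(U) = 2 + (-1 - U)*(4 + U)/2 (x(U) = 2 + ((4 + U)*((1 + U)*(-2 + 1)))/2 = 2 + ((4 + U)*((1 + U)*(-1)))/2 = 2 + ((4 + U)*(-1 - U))/2 = 2 + ((-1 - U)*(4 + U))/2 = 2 + (-1 - U)*(4 + U)/2)
(-4670 + x(j))/(-3783 + 4630) = (-4670 - ½*(-1)*(5 - 1))/(-3783 + 4630) = (-4670 - ½*(-1)*4)/847 = (-4670 + 2)*(1/847) = -4668*1/847 = -4668/847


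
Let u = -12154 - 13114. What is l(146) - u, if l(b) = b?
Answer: 25414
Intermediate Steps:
u = -25268
l(146) - u = 146 - 1*(-25268) = 146 + 25268 = 25414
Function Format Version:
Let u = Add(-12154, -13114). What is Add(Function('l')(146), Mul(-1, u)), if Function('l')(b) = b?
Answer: 25414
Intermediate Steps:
u = -25268
Add(Function('l')(146), Mul(-1, u)) = Add(146, Mul(-1, -25268)) = Add(146, 25268) = 25414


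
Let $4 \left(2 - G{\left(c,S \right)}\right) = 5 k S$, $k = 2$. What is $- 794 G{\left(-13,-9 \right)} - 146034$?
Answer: $-165487$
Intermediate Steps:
$G{\left(c,S \right)} = 2 - \frac{5 S}{2}$ ($G{\left(c,S \right)} = 2 - \frac{5 \cdot 2 S}{4} = 2 - \frac{10 S}{4} = 2 - \frac{5 S}{2}$)
$- 794 G{\left(-13,-9 \right)} - 146034 = - 794 \left(2 - - \frac{45}{2}\right) - 146034 = - 794 \left(2 + \frac{45}{2}\right) - 146034 = \left(-794\right) \frac{49}{2} - 146034 = -19453 - 146034 = -165487$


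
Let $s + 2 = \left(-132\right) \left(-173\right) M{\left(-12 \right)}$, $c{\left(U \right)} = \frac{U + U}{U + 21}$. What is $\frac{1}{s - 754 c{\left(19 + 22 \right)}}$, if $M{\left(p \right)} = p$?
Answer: $- \frac{31}{8525968} \approx -3.6359 \cdot 10^{-6}$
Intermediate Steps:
$c{\left(U \right)} = \frac{2 U}{21 + U}$
$s = -274034$ ($s = -2 + \left(-132\right) \left(-173\right) \left(-12\right) = -2 + 22836 \left(-12\right) = -2 - 274032 = -274034$)
$\frac{1}{s - 754 c{\left(19 + 22 \right)}} = \frac{1}{-274034 - 754 \frac{2 \left(19 + 22\right)}{21 + \left(19 + 22\right)}} = \frac{1}{-274034 - 754 \cdot 2 \cdot 41 \frac{1}{21 + 41}} = \frac{1}{-274034 - 754 \cdot 2 \cdot 41 \cdot \frac{1}{62}} = \frac{1}{-274034 - \frac{30914}{31}} = \frac{1}{- \frac{8525968}{31}} = - \frac{31}{8525968}$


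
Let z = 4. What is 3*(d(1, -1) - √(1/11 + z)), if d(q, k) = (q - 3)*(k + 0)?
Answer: 6 - 9*√55/11 ≈ -0.067799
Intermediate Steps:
d(q, k) = k*(-3 + q) (d(q, k) = (-3 + q)*k = k*(-3 + q))
3*(d(1, -1) - √(1/11 + z)) = 3*(-(-3 + 1) - √(1/11 + 4)) = 3*(-1*(-2) - √(1/11 + 4)) = 3*(2 - √(45/11)) = 3*(2 - 3*√55/11) = 6 - 9*√55/11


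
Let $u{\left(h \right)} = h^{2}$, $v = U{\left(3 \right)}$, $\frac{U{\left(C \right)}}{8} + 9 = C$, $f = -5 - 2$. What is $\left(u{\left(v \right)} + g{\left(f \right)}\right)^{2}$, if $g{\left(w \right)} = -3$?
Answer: $5294601$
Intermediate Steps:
$f = -7$
$U{\left(C \right)} = -72 + 8 C$
$v = -48$ ($v = -72 + 8 \cdot 3 = -72 + 24 = -48$)
$\left(u{\left(v \right)} + g{\left(f \right)}\right)^{2} = \left(\left(-48\right)^{2} - 3\right)^{2} = \left(2304 - 3\right)^{2} = 2301^{2} = 5294601$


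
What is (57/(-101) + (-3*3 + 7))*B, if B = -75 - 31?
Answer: 27454/101 ≈ 271.82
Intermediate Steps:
B = -106
(57/(-101) + (-3*3 + 7))*B = (57/(-101) + (-3*3 + 7))*(-106) = (57*(-1/101) + (-9 + 7))*(-106) = (-57/101 - 2)*(-106) = -259/101*(-106) = 27454/101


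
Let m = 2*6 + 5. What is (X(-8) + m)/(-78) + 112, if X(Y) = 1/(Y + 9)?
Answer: 1453/13 ≈ 111.77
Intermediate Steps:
m = 17 (m = 12 + 5 = 17)
X(Y) = 1/(9 + Y)
(X(-8) + m)/(-78) + 112 = (1/(9 - 8) + 17)/(-78) + 112 = (1/1 + 17)*(-1/78) + 112 = (1 + 17)*(-1/78) + 112 = 18*(-1/78) + 112 = -3/13 + 112 = 1453/13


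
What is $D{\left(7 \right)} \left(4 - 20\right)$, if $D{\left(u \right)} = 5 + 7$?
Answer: $-192$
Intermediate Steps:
$D{\left(u \right)} = 12$
$D{\left(7 \right)} \left(4 - 20\right) = 12 \left(4 - 20\right) = 12 \left(-16\right) = -192$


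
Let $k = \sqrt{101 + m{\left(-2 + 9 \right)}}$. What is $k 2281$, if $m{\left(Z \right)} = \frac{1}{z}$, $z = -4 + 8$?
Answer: $\frac{20529 \sqrt{5}}{2} \approx 22952.0$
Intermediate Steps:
$z = 4$
$m{\left(Z \right)} = \frac{1}{4}$
$k = \frac{9 \sqrt{5}}{2}$ ($k = \sqrt{101 + \frac{1}{4}} = \sqrt{\frac{405}{4}} = \frac{9 \sqrt{5}}{2} \approx 10.062$)
$k 2281 = \frac{9 \sqrt{5}}{2} \cdot 2281 = \frac{20529 \sqrt{5}}{2}$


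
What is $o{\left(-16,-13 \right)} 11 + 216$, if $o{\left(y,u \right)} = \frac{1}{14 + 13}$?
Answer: $\frac{5843}{27} \approx 216.41$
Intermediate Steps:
$o{\left(y,u \right)} = \frac{1}{27}$
$o{\left(-16,-13 \right)} 11 + 216 = \frac{1}{27} \cdot 11 + 216 = \frac{11}{27} + 216 = \frac{5843}{27}$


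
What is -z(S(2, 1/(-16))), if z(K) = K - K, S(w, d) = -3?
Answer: 0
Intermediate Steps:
z(K) = 0
-z(S(2, 1/(-16))) = -1*0 = 0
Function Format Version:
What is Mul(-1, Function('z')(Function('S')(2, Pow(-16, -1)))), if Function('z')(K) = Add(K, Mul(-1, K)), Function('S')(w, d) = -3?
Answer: 0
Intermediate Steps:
Function('z')(K) = 0
Mul(-1, Function('z')(Function('S')(2, Pow(-16, -1)))) = Mul(-1, 0) = 0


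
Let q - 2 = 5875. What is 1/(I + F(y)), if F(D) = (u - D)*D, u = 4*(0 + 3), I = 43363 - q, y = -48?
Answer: 1/34606 ≈ 2.8897e-5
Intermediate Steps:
q = 5877 (q = 2 + 5875 = 5877)
I = 37486 (I = 43363 - 1*5877 = 43363 - 5877 = 37486)
u = 12 (u = 4*3 = 12)
F(D) = D*(12 - D) (F(D) = (12 - D)*D = D*(12 - D))
1/(I + F(y)) = 1/(37486 - 48*(12 - 1*(-48))) = 1/(37486 - 48*(12 + 48)) = 1/(37486 - 48*60) = 1/(37486 - 2880) = 1/34606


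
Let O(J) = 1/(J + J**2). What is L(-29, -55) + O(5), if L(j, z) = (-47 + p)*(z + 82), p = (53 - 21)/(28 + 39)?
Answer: -2524703/2010 ≈ -1256.1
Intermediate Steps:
p = 32/67 ≈ 0.47761
L(j, z) = -255594/67 - 3117*z/67 (L(j, z) = (-47 + 32/67)*(z + 82) = -3117*(82 + z)/67 = -255594/67 - 3117*z/67)
L(-29, -55) + O(5) = (-255594/67 - 3117/67*(-55)) + 1/(5*(1 + 5)) = (-255594/67 + 171435/67) + (1/5)/6 = -84159/67 + (1/5)*(1/6) = -84159/67 + 1/30 = -2524703/2010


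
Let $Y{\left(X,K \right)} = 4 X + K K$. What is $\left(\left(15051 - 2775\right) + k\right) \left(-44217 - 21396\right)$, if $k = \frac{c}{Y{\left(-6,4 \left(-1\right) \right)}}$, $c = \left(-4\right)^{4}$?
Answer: $-803365572$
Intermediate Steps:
$Y{\left(X,K \right)} = K^{2} + 4 X$ ($Y{\left(X,K \right)} = 4 X + K^{2} = K^{2} + 4 X$)
$c = 256$
$k = -32$ ($k = \frac{1}{\left(4 \left(-1\right)\right)^{2} + 4 \left(-6\right)} 256 = \frac{1}{\left(-4\right)^{2} - 24} \cdot 256 = \frac{1}{16 - 24} \cdot 256 = \frac{1}{-8} \cdot 256 = \left(- \frac{1}{8}\right) 256 = -32$)
$\left(\left(15051 - 2775\right) + k\right) \left(-44217 - 21396\right) = \left(\left(15051 - 2775\right) - 32\right) \left(-44217 - 21396\right) = \left(12276 - 32\right) \left(-65613\right) = 12244 \left(-65613\right) = -803365572$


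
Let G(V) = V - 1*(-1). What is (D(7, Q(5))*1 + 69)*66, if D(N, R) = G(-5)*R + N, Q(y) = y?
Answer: 3696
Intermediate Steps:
G(V) = 1 + V (G(V) = V + 1 = 1 + V)
D(N, R) = N - 4*R (D(N, R) = (1 - 5)*R + N = -4*R + N = N - 4*R)
(D(7, Q(5))*1 + 69)*66 = ((7 - 4*5)*1 + 69)*66 = ((7 - 20)*1 + 69)*66 = (-13*1 + 69)*66 = (-13 + 69)*66 = 56*66 = 3696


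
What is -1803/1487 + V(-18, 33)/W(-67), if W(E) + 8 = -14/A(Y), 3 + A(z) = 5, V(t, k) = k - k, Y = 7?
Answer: -1803/1487 ≈ -1.2125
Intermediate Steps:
V(t, k) = 0
A(z) = 2 (A(z) = -3 + 5 = 2)
W(E) = -15 (W(E) = -8 - 14/2 = -8 - 14*½ = -8 - 7 = -15)
-1803/1487 + V(-18, 33)/W(-67) = -1803/1487 + 0/(-15) = -1803*1/1487 + 0*(-1/15) = -1803/1487 + 0 = -1803/1487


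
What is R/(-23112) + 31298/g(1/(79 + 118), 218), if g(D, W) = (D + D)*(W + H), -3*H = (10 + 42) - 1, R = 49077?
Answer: 879518939/57352 ≈ 15335.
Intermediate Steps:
H = -17 (H = -((10 + 42) - 1)/3 = -(52 - 1)/3 = -1/3*51 = -17)
g(D, W) = 2*D*(-17 + W) (g(D, W) = (D + D)*(W - 17) = (2*D)*(-17 + W) = 2*D*(-17 + W))
R/(-23112) + 31298/g(1/(79 + 118), 218) = 49077/(-23112) + 31298/((2*(-17 + 218)/(79 + 118))) = 49077*(-1/23112) + 31298/((2*201/197)) = -5453/2568 + 31298/((2*(1/197)*201)) = -5453/2568 + 31298/(402/197) = -5453/2568 + 31298*(197/402) = -5453/2568 + 3082853/201 = 879518939/57352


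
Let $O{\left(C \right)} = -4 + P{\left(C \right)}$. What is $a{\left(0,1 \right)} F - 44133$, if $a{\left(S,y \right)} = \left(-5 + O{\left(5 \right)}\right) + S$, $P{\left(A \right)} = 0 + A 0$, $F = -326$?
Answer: $-41199$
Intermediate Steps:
$P{\left(A \right)} = 0$ ($P{\left(A \right)} = 0 + 0 = 0$)
$O{\left(C \right)} = -4$ ($O{\left(C \right)} = -4 + 0 = -4$)
$a{\left(S,y \right)} = -9 + S$ ($a{\left(S,y \right)} = \left(-5 - 4\right) + S = -9 + S$)
$a{\left(0,1 \right)} F - 44133 = \left(-9 + 0\right) \left(-326\right) - 44133 = \left(-9\right) \left(-326\right) - 44133 = 2934 - 44133 = -41199$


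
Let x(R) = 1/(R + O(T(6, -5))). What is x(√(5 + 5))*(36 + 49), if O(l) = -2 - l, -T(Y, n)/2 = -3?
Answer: -340/27 - 85*√10/54 ≈ -17.570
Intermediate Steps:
T(Y, n) = 6 (T(Y, n) = -2*(-3) = 6)
x(R) = 1/(-8 + R) (x(R) = 1/(R + (-2 - 1*6)) = 1/(R + (-2 - 6)) = 1/(R - 8) = 1/(-8 + R))
x(√(5 + 5))*(36 + 49) = (36 + 49)/(-8 + √(5 + 5)) = 85/(-8 + √10)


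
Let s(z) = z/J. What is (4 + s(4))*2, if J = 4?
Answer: 10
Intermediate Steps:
s(z) = z/4
(4 + s(4))*2 = (4 + (¼)*4)*2 = (4 + 1)*2 = 5*2 = 10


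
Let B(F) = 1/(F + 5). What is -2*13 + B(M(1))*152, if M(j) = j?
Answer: -⅔ ≈ -0.66667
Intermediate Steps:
B(F) = 1/(5 + F)
-2*13 + B(M(1))*152 = -2*13 + 152/(5 + 1) = -26 + 152/6 = -26 + (⅙)*152 = -26 + 76/3 = -⅔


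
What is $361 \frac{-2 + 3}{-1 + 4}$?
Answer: $\frac{361}{3} \approx 120.33$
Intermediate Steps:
$361 \frac{-2 + 3}{-1 + 4} = 361 \cdot 1 \cdot \frac{1}{3} = 361 \cdot \frac{1}{3} = \frac{361}{3}$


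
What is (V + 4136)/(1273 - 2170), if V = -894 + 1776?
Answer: -386/69 ≈ -5.5942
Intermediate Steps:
V = 882
(V + 4136)/(1273 - 2170) = (882 + 4136)/(1273 - 2170) = 5018/(-897) = 5018*(-1/897) = -386/69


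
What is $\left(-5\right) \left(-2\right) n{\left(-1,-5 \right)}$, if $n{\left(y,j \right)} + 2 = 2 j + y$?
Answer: $-130$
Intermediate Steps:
$n{\left(y,j \right)} = -2 + y + 2 j$ ($n{\left(y,j \right)} = -2 + \left(2 j + y\right) = -2 + \left(y + 2 j\right) = -2 + y + 2 j$)
$\left(-5\right) \left(-2\right) n{\left(-1,-5 \right)} = \left(-5\right) \left(-2\right) \left(-2 - 1 + 2 \left(-5\right)\right) = 10 \left(-2 - 1 - 10\right) = 10 \left(-13\right) = -130$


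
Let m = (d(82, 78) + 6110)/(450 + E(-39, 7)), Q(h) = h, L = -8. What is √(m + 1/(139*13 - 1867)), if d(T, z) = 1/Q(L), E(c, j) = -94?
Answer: √1955702910/10680 ≈ 4.1408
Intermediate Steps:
d(T, z) = -⅛ (d(T, z) = 1/(-8) = -⅛)
m = 48879/2848 (m = (-⅛ + 6110)/(450 - 94) = (48879/8)/356 = (48879/8)*(1/356) = 48879/2848 ≈ 17.163)
√(m + 1/(139*13 - 1867)) = √(48879/2848 + 1/(139*13 - 1867)) = √(48879/2848 + 1/(1807 - 1867)) = √(48879/2848 + 1/(-60)) = √(48879/2848 - 1/60) = √(732473/42720) = √1955702910/10680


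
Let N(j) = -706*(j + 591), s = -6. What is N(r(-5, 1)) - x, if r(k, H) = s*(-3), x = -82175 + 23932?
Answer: -371711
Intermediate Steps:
x = -58243
r(k, H) = 18 (r(k, H) = -6*(-3) = 18)
N(j) = -417246 - 706*j (N(j) = -706*(591 + j) = -417246 - 706*j)
N(r(-5, 1)) - x = (-417246 - 706*18) - 1*(-58243) = (-417246 - 12708) + 58243 = -429954 + 58243 = -371711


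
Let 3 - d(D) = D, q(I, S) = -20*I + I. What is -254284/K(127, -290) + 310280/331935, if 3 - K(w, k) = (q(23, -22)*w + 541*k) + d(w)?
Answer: -923314753/3527074923 ≈ -0.26178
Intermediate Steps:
q(I, S) = -19*I
d(D) = 3 - D
K(w, k) = -541*k + 438*w (K(w, k) = 3 - (((-19*23)*w + 541*k) + (3 - w)) = 3 - ((-437*w + 541*k) + (3 - w)) = 3 - (3 - 438*w + 541*k) = 3 + (-3 - 541*k + 438*w) = -541*k + 438*w)
-254284/K(127, -290) + 310280/331935 = -254284/(-541*(-290) + 438*127) + 310280/331935 = -254284/(156890 + 55626) + 310280*(1/331935) = -254284/212516 + 62056/66387 = -254284*1/212516 + 62056/66387 = -63571/53129 + 62056/66387 = -923314753/3527074923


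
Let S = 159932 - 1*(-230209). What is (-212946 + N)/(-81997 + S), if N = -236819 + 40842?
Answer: -408923/308144 ≈ -1.3271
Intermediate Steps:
S = 390141 (S = 159932 + 230209 = 390141)
N = -195977
(-212946 + N)/(-81997 + S) = (-212946 - 195977)/(-81997 + 390141) = -408923/308144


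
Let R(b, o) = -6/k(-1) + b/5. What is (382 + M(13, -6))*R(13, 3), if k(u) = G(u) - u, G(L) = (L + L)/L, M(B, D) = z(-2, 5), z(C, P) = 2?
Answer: 1152/5 ≈ 230.40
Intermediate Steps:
M(B, D) = 2
G(L) = 2 (G(L) = (2*L)/L = 2)
k(u) = 2 - u
R(b, o) = -2 + b/5 (R(b, o) = -6/(2 - 1*(-1)) + b/5 = -6/(2 + 1) + b*(⅕) = -6/3 + b/5 = -6*⅓ + b/5 = -2 + b/5)
(382 + M(13, -6))*R(13, 3) = (382 + 2)*(-2 + (⅕)*13) = 384*(-2 + 13/5) = 384*(⅗) = 1152/5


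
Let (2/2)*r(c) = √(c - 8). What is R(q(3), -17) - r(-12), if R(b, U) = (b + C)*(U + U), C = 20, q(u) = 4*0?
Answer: -680 - 2*I*√5 ≈ -680.0 - 4.4721*I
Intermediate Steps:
q(u) = 0
r(c) = √(-8 + c) (r(c) = √(c - 8) = √(-8 + c))
R(b, U) = 2*U*(20 + b) (R(b, U) = (b + 20)*(U + U) = (20 + b)*(2*U) = 2*U*(20 + b))
R(q(3), -17) - r(-12) = 2*(-17)*(20 + 0) - √(-8 - 12) = 2*(-17)*20 - √(-20) = -680 - 2*I*√5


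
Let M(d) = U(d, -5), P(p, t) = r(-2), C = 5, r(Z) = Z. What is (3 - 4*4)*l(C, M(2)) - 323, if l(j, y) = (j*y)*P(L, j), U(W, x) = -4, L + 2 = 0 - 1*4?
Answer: -843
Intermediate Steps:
L = -6 (L = -2 + (0 - 1*4) = -2 + (0 - 4) = -2 - 4 = -6)
P(p, t) = -2
M(d) = -4
l(j, y) = -2*j*y (l(j, y) = (j*y)*(-2) = -2*j*y)
(3 - 4*4)*l(C, M(2)) - 323 = (3 - 4*4)*(-2*5*(-4)) - 323 = (3 - 16)*40 - 323 = -13*40 - 323 = -520 - 323 = -843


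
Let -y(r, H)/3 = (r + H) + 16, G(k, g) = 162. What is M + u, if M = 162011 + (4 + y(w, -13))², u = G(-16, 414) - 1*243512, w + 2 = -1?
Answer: -81323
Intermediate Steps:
w = -3 (w = -2 - 1 = -3)
u = -243350 (u = 162 - 1*243512 = 162 - 243512 = -243350)
y(r, H) = -48 - 3*H - 3*r (y(r, H) = -3*((r + H) + 16) = -3*((H + r) + 16) = -3*(16 + H + r) = -48 - 3*H - 3*r)
M = 162027 (M = 162011 + (4 + (-48 - 3*(-13) - 3*(-3)))² = 162011 + (4 + (-48 + 39 + 9))² = 162011 + (4 + 0)² = 162011 + 4² = 162011 + 16 = 162027)
M + u = 162027 - 243350 = -81323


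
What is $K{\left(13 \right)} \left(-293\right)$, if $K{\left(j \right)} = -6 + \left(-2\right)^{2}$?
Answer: $586$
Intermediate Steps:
$K{\left(j \right)} = -2$ ($K{\left(j \right)} = -6 + 4 = -2$)
$K{\left(13 \right)} \left(-293\right) = \left(-2\right) \left(-293\right) = 586$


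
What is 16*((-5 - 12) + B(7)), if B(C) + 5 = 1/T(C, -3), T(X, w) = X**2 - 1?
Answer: -1055/3 ≈ -351.67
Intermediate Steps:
T(X, w) = -1 + X**2
B(C) = -5 + 1/(-1 + C**2)
16*((-5 - 12) + B(7)) = 16*((-5 - 12) + (6 - 5*7**2)/(-1 + 7**2)) = 16*(-17 + (6 - 5*49)/(-1 + 49)) = 16*(-17 + (6 - 245)/48) = 16*(-17 + (1/48)*(-239)) = 16*(-17 - 239/48) = 16*(-1055/48) = -1055/3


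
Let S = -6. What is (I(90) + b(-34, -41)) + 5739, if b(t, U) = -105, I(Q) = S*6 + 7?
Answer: 5605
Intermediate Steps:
I(Q) = -29 (I(Q) = -6*6 + 7 = -36 + 7 = -29)
(I(90) + b(-34, -41)) + 5739 = (-29 - 105) + 5739 = -134 + 5739 = 5605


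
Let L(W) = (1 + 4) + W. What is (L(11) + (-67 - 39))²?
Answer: 8100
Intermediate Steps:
L(W) = 5 + W
(L(11) + (-67 - 39))² = ((5 + 11) + (-67 - 39))² = (16 - 106)² = (-90)² = 8100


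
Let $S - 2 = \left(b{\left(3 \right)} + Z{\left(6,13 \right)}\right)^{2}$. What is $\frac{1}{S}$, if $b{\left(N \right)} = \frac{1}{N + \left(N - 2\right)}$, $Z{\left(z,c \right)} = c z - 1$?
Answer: $\frac{16}{95513} \approx 0.00016752$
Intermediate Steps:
$Z{\left(z,c \right)} = -1 + c z$
$b{\left(N \right)} = \frac{1}{-2 + 2 N}$ ($b{\left(N \right)} = \frac{1}{N + \left(-2 + N\right)} = \frac{1}{-2 + 2 N}$)
$S = \frac{95513}{16}$ ($S = 2 + \left(\frac{1}{2 \left(-1 + 3\right)} + \left(-1 + 13 \cdot 6\right)\right)^{2} = 2 + \left(\frac{1}{2 \cdot 2} + \left(-1 + 78\right)\right)^{2} = 2 + \left(\frac{1}{2} \cdot \frac{1}{2} + 77\right)^{2} = 2 + \left(\frac{1}{4} + 77\right)^{2} = 2 + \left(\frac{309}{4}\right)^{2} = 2 + \frac{95481}{16} = \frac{95513}{16} \approx 5969.6$)
$\frac{1}{S} = \frac{1}{\frac{95513}{16}} = \frac{16}{95513}$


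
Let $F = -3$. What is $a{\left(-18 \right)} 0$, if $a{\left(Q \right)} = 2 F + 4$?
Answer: $0$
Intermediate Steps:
$a{\left(Q \right)} = -2$ ($a{\left(Q \right)} = 2 \left(-3\right) + 4 = -6 + 4 = -2$)
$a{\left(-18 \right)} 0 = \left(-2\right) 0 = 0$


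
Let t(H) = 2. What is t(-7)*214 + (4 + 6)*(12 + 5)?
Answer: 598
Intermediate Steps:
t(-7)*214 + (4 + 6)*(12 + 5) = 2*214 + (4 + 6)*(12 + 5) = 428 + 10*17 = 428 + 170 = 598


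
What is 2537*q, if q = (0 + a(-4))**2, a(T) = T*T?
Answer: 649472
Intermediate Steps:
a(T) = T**2
q = 256 (q = (0 + (-4)**2)**2 = (0 + 16)**2 = 16**2 = 256)
2537*q = 2537*256 = 649472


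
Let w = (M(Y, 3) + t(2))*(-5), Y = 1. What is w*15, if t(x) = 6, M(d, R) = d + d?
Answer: -600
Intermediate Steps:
M(d, R) = 2*d
w = -40 (w = (2*1 + 6)*(-5) = (2 + 6)*(-5) = 8*(-5) = -40)
w*15 = -40*15 = -600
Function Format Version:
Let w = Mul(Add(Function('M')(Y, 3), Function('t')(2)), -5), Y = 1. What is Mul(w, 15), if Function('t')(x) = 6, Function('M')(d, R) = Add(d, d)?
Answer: -600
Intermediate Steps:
Function('M')(d, R) = Mul(2, d)
w = -40 (w = Mul(Add(Mul(2, 1), 6), -5) = Mul(Add(2, 6), -5) = Mul(8, -5) = -40)
Mul(w, 15) = Mul(-40, 15) = -600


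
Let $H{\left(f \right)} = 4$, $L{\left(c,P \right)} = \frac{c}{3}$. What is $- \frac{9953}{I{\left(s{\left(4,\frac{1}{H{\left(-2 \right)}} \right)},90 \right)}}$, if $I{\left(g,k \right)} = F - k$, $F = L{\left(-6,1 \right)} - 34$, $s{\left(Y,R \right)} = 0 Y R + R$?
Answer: $\frac{9953}{126} \approx 78.992$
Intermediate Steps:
$L{\left(c,P \right)} = \frac{c}{3}$ ($L{\left(c,P \right)} = c \frac{1}{3} = \frac{c}{3}$)
$s{\left(Y,R \right)} = R$ ($s{\left(Y,R \right)} = 0 R + R = 0 + R = R$)
$F = -36$ ($F = \frac{1}{3} \left(-6\right) - 34 = -2 - 34 = -36$)
$I{\left(g,k \right)} = -36 - k$
$- \frac{9953}{I{\left(s{\left(4,\frac{1}{H{\left(-2 \right)}} \right)},90 \right)}} = - \frac{9953}{-36 - 90} = - \frac{9953}{-126} = \left(-9953\right) \left(- \frac{1}{126}\right) = \frac{9953}{126}$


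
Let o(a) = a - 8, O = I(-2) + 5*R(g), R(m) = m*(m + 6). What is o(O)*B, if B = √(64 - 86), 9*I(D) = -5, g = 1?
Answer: 238*I*√22/9 ≈ 124.04*I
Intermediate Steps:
I(D) = -5/9 (I(D) = (⅑)*(-5) = -5/9)
R(m) = m*(6 + m)
B = I*√22 (B = √(-22) = I*√22 ≈ 4.6904*I)
O = 310/9 (O = -5/9 + 5*(1*(6 + 1)) = -5/9 + 5*(1*7) = -5/9 + 5*7 = -5/9 + 35 = 310/9 ≈ 34.444)
o(a) = -8 + a
o(O)*B = (-8 + 310/9)*(I*√22) = 238*(I*√22)/9 = 238*I*√22/9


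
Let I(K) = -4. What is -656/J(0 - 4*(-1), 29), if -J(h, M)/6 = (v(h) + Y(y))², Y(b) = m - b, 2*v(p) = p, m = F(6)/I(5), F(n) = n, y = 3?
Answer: 1312/75 ≈ 17.493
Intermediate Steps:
m = -3/2 (m = 6/(-4) = 6*(-¼) = -3/2 ≈ -1.5000)
v(p) = p/2
Y(b) = -3/2 - b
J(h, M) = -6*(-9/2 + h/2)² (J(h, M) = -6*(h/2 + (-3/2 - 1*3))² = -6*(h/2 + (-3/2 - 3))² = -6*(h/2 - 9/2)² = -6*(-9/2 + h/2)²)
-656/J(0 - 4*(-1), 29) = -656*(-2/(3*(-9 + (0 - 4*(-1)))²)) = -656*(-2/(3*(-9 + (0 + 4))²)) = -656*(-2/(3*(-9 + 4)²)) = -656/((-3/2*(-5)²)) = -656/((-3/2*25)) = -656/(-75/2) = -656*(-2/75) = 1312/75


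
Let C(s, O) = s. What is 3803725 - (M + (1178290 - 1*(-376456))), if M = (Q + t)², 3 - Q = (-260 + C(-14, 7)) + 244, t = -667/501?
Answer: 564244248023/251001 ≈ 2.2480e+6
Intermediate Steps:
t = -667/501 (t = -667*1/501 = -667/501 ≈ -1.3313)
Q = 33 (Q = 3 - ((-260 - 14) + 244) = 3 - (-274 + 244) = 3 - 1*(-30) = 3 + 30 = 33)
M = 251729956/251001 (M = (33 - 667/501)² = (15866/501)² = 251729956/251001 ≈ 1002.9)
3803725 - (M + (1178290 - 1*(-376456))) = 3803725 - (251729956/251001 + (1178290 - 1*(-376456))) = 3803725 - (251729956/251001 + (1178290 + 376456)) = 3803725 - (251729956/251001 + 1554746) = 3803725 - 1*390494530702/251001 = 3803725 - 390494530702/251001 = 564244248023/251001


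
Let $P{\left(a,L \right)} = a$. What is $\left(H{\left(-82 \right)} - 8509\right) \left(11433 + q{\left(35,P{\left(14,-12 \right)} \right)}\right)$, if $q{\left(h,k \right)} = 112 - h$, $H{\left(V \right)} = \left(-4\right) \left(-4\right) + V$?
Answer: $-98698250$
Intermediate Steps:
$H{\left(V \right)} = 16 + V$
$\left(H{\left(-82 \right)} - 8509\right) \left(11433 + q{\left(35,P{\left(14,-12 \right)} \right)}\right) = \left(\left(16 - 82\right) - 8509\right) \left(11433 + \left(112 - 35\right)\right) = \left(-66 - 8509\right) \left(11433 + \left(112 - 35\right)\right) = - 8575 \left(11433 + 77\right) = \left(-8575\right) 11510 = -98698250$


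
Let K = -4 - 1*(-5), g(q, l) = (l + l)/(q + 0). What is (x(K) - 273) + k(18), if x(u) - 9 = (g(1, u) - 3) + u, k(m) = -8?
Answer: -272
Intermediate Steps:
g(q, l) = 2*l/q (g(q, l) = (2*l)/q = 2*l/q)
K = 1 (K = -4 + 5 = 1)
x(u) = 6 + 3*u (x(u) = 9 + ((2*u/1 - 3) + u) = 9 + ((2*u*1 - 3) + u) = 9 + ((2*u - 3) + u) = 9 + ((-3 + 2*u) + u) = 9 + (-3 + 3*u) = 6 + 3*u)
(x(K) - 273) + k(18) = ((6 + 3*1) - 273) - 8 = ((6 + 3) - 273) - 8 = (9 - 273) - 8 = -264 - 8 = -272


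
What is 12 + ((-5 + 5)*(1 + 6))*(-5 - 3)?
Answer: 12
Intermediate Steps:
12 + ((-5 + 5)*(1 + 6))*(-5 - 3) = 12 + (0*7)*(-8) = 12 + 0*(-8) = 12 + 0 = 12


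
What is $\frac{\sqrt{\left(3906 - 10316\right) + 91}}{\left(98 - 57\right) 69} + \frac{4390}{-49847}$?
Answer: $- \frac{4390}{49847} + \frac{i \sqrt{6319}}{2829} \approx -0.088069 + 0.028099 i$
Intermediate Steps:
$\frac{\sqrt{\left(3906 - 10316\right) + 91}}{\left(98 - 57\right) 69} + \frac{4390}{-49847} = \frac{\sqrt{-6410 + 91}}{41 \cdot 69} + 4390 \left(- \frac{1}{49847}\right) = \frac{\sqrt{-6319}}{2829} - \frac{4390}{49847} = i \sqrt{6319} \cdot \frac{1}{2829} - \frac{4390}{49847} = \frac{i \sqrt{6319}}{2829} - \frac{4390}{49847} = - \frac{4390}{49847} + \frac{i \sqrt{6319}}{2829}$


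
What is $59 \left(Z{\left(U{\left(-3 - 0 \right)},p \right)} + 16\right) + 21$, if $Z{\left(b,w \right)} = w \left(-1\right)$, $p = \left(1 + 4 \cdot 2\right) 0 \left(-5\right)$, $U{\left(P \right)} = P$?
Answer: $965$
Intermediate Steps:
$p = 0$ ($p = \left(1 + 8\right) 0 \left(-5\right) = 9 \cdot 0 \left(-5\right) = 0 \left(-5\right) = 0$)
$Z{\left(b,w \right)} = - w$
$59 \left(Z{\left(U{\left(-3 - 0 \right)},p \right)} + 16\right) + 21 = 59 \left(\left(-1\right) 0 + 16\right) + 21 = 59 \left(0 + 16\right) + 21 = 59 \cdot 16 + 21 = 944 + 21 = 965$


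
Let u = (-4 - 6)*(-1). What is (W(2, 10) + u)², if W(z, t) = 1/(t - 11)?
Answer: 81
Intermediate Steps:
u = 10 (u = -10*(-1) = 10)
W(z, t) = 1/(-11 + t)
(W(2, 10) + u)² = (1/(-11 + 10) + 10)² = (1/(-1) + 10)² = (-1 + 10)² = 9² = 81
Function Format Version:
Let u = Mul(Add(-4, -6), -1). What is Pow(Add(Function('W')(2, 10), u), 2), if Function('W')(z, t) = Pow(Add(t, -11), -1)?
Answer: 81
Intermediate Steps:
u = 10 (u = Mul(-10, -1) = 10)
Function('W')(z, t) = Pow(Add(-11, t), -1)
Pow(Add(Function('W')(2, 10), u), 2) = Pow(Add(Pow(Add(-11, 10), -1), 10), 2) = Pow(Add(Pow(-1, -1), 10), 2) = Pow(Add(-1, 10), 2) = Pow(9, 2) = 81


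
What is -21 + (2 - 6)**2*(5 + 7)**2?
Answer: 2283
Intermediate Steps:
-21 + (2 - 6)**2*(5 + 7)**2 = -21 + (-4)**2*12**2 = -21 + 16*144 = -21 + 2304 = 2283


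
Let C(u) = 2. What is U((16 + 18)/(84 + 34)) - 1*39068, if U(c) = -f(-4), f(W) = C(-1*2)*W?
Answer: -39060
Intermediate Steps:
f(W) = 2*W
U(c) = 8 (U(c) = -2*(-4) = -1*(-8) = 8)
U((16 + 18)/(84 + 34)) - 1*39068 = 8 - 1*39068 = 8 - 39068 = -39060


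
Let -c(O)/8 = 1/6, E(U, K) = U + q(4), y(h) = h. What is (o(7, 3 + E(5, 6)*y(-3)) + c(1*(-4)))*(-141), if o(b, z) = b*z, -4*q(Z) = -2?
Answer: 27025/2 ≈ 13513.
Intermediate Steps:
q(Z) = ½ (q(Z) = -¼*(-2) = ½)
E(U, K) = ½ + U (E(U, K) = U + ½ = ½ + U)
c(O) = -4/3 (c(O) = -8/6 = -8*⅙ = -4/3)
(o(7, 3 + E(5, 6)*y(-3)) + c(1*(-4)))*(-141) = (7*(3 + (½ + 5)*(-3)) - 4/3)*(-141) = (7*(3 + (11/2)*(-3)) - 4/3)*(-141) = (7*(3 - 33/2) - 4/3)*(-141) = (7*(-27/2) - 4/3)*(-141) = (-189/2 - 4/3)*(-141) = -575/6*(-141) = 27025/2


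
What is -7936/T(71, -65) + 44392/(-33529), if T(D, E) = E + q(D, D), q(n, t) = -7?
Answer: 32861240/301761 ≈ 108.90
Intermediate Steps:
T(D, E) = -7 + E (T(D, E) = E - 7 = -7 + E)
-7936/T(71, -65) + 44392/(-33529) = -7936/(-7 - 65) + 44392/(-33529) = -7936/(-72) + 44392*(-1/33529) = -7936*(-1/72) - 44392/33529 = 992/9 - 44392/33529 = 32861240/301761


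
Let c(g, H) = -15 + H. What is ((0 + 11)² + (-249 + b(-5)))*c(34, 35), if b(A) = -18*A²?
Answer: -11560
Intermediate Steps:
((0 + 11)² + (-249 + b(-5)))*c(34, 35) = ((0 + 11)² + (-249 - 18*(-5)²))*(-15 + 35) = (11² + (-249 - 18*25))*20 = (121 + (-249 - 450))*20 = (121 - 699)*20 = -578*20 = -11560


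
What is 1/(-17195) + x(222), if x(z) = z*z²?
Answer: 188131320359/17195 ≈ 1.0941e+7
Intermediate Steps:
x(z) = z³
1/(-17195) + x(222) = 1/(-17195) + 222³ = -1/17195 + 10941048 = 188131320359/17195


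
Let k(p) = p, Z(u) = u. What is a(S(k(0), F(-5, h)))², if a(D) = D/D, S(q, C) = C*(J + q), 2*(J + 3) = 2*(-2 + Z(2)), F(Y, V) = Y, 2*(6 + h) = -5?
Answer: 1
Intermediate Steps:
h = -17/2 (h = -6 + (½)*(-5) = -6 - 5/2 = -17/2 ≈ -8.5000)
J = -3 (J = -3 + (2*(-2 + 2))/2 = -3 + (2*0)/2 = -3 + (½)*0 = -3 + 0 = -3)
S(q, C) = C*(-3 + q)
a(D) = 1
a(S(k(0), F(-5, h)))² = 1² = 1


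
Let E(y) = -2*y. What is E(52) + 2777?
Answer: 2673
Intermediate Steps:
E(52) + 2777 = -2*52 + 2777 = -104 + 2777 = 2673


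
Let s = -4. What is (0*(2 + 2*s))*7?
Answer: 0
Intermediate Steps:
(0*(2 + 2*s))*7 = (0*(2 + 2*(-4)))*7 = (0*(2 - 8))*7 = (0*(-6))*7 = 0*7 = 0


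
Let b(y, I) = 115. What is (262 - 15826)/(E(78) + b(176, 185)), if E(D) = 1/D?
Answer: -1213992/8971 ≈ -135.32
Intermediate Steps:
(262 - 15826)/(E(78) + b(176, 185)) = (262 - 15826)/(1/78 + 115) = -15564/(1/78 + 115) = -15564/8971/78 = -15564*78/8971 = -1213992/8971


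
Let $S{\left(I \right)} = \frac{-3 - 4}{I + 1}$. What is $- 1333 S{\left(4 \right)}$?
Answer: $\frac{9331}{5} \approx 1866.2$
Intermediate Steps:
$S{\left(I \right)} = - \frac{7}{1 + I}$
$- 1333 S{\left(4 \right)} = - 1333 \left(- \frac{7}{1 + 4}\right) = - 1333 \left(- \frac{7}{5}\right) = - 1333 \left(\left(-7\right) \frac{1}{5}\right) = \left(-1333\right) \left(- \frac{7}{5}\right) = \frac{9331}{5}$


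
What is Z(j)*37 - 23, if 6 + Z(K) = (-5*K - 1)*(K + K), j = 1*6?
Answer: -14009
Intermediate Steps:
j = 6
Z(K) = -6 + 2*K*(-1 - 5*K) (Z(K) = -6 + (-5*K - 1)*(K + K) = -6 + (-1 - 5*K)*(2*K) = -6 + 2*K*(-1 - 5*K))
Z(j)*37 - 23 = (-6 - 10*6² - 2*6)*37 - 23 = (-6 - 10*36 - 12)*37 - 23 = (-6 - 360 - 12)*37 - 23 = -378*37 - 23 = -13986 - 23 = -14009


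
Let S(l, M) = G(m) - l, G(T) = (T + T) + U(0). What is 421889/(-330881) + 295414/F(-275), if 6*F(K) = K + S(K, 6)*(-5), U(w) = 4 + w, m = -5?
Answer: -48930394882/44668935 ≈ -1095.4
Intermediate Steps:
G(T) = 4 + 2*T (G(T) = (T + T) + (4 + 0) = 2*T + 4 = 4 + 2*T)
S(l, M) = -6 - l (S(l, M) = (4 + 2*(-5)) - l = (4 - 10) - l = -6 - l)
F(K) = 5 + K (F(K) = (K + (-6 - K)*(-5))/6 = (K + (30 + 5*K))/6 = (30 + 6*K)/6 = 5 + K)
421889/(-330881) + 295414/F(-275) = 421889/(-330881) + 295414/(5 - 275) = 421889*(-1/330881) + 295414/(-270) = -421889/330881 + 295414*(-1/270) = -421889/330881 - 147707/135 = -48930394882/44668935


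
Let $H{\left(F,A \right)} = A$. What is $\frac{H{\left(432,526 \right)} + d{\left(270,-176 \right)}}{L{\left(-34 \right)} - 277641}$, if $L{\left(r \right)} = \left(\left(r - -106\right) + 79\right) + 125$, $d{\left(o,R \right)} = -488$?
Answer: $- \frac{38}{277365} \approx -0.000137$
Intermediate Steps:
$L{\left(r \right)} = 310 + r$ ($L{\left(r \right)} = \left(\left(r + 106\right) + 79\right) + 125 = \left(\left(106 + r\right) + 79\right) + 125 = \left(185 + r\right) + 125 = 310 + r$)
$\frac{H{\left(432,526 \right)} + d{\left(270,-176 \right)}}{L{\left(-34 \right)} - 277641} = \frac{526 - 488}{\left(310 - 34\right) - 277641} = \frac{38}{276 - 277641} = \frac{38}{-277365} = 38 \left(- \frac{1}{277365}\right) = - \frac{38}{277365}$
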